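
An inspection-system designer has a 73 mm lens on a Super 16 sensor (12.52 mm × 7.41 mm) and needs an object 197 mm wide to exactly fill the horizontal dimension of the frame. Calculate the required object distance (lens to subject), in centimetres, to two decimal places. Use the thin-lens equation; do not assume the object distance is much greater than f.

Magnification m = w/W = dᵢ/dₒ; combined with 1/f = 1/dₒ + 1/dᵢ this gives dₒ = f·(1 + W/w).
dₒ = 73 mm × (1 + 197/12.52) = 73 × 16.7348 ≈ 1221.642 mm = 122.164 cm.

122.16 cm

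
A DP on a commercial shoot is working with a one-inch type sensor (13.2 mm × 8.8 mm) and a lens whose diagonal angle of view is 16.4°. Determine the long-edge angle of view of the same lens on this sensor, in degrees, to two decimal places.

13.67°

Sensor diagonal = √(13.2² + 8.8²) = √251.6800 ≈ 15.8644 mm.
From the diagonal AOV: f = 15.8644 / (2·tan(8.2°)) = 15.8644 / 0.28820 ≈ 55.0457 mm.
Long-edge AOV = 2·arctan(13.2 / (2 × 55.0457)) = 2·arctan(0.11990) ≈ 13.6743°.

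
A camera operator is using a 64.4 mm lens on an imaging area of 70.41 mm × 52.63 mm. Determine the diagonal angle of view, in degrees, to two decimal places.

Sensor diagonal = √(70.41² + 52.63²) = √7727.4850 ≈ 87.9061 mm.
Angle of view α = 2·arctan(d/2f) with d = 87.9061 mm and f = 64.4 mm.
d/2f = 0.68250; arctan(0.68250) ≈ 34.3136°, so α ≈ 68.6271°.

68.63°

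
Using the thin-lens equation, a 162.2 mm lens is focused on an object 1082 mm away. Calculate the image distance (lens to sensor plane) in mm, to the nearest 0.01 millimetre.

190.80 mm

1/dᵢ = 1/f − 1/dₒ = 1/162.2 − 1/1082 = 0.0052410 mm⁻¹.
dᵢ = 1/0.0052410 ≈ 190.8028 mm.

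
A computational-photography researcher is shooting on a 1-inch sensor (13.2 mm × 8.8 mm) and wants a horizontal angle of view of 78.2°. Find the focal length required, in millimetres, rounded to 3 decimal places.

8.121 mm

From α = 2·arctan(w/2f) we get f = w / (2·tan(α/2)).
With w = 13.2 mm and α/2 = 39.1°, tan(α/2) ≈ 0.81268, so f ≈ 13.2 / 1.62536 ≈ 8.1213 mm.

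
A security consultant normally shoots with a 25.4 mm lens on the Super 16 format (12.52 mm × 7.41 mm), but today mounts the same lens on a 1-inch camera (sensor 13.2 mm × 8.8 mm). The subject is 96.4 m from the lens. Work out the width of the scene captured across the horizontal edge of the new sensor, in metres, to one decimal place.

The focal length stays 25.4 mm; the relevant sensor dimension is now w = 13.2 mm. Object distance dₒ = 96.4 m = 96400 mm.
Thin-lens field width W = w·(dₒ − f)/f = 13.2 × (96400 − 25.4)/25.4 ≈ 50084.438 mm = 50.0844 m.

50.1 m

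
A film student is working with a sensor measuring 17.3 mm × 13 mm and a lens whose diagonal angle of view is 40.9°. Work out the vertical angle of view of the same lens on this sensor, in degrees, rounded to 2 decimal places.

Sensor diagonal = √(17.3² + 13²) = √468.2900 ≈ 21.6400 mm.
From the diagonal AOV: f = 21.6400 / (2·tan(20.45°)) = 21.6400 / 0.74578 ≈ 29.0166 mm.
Vertical AOV = 2·arctan(13 / (2 × 29.0166)) = 2·arctan(0.22401) ≈ 25.2527°.

25.25°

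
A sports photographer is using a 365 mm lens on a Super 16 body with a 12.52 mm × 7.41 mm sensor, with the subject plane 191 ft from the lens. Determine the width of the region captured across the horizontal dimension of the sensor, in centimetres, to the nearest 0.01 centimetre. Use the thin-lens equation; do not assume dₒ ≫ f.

198.44 cm

dₒ: 191 ft × 304.8 mm/ft = 58216.80 mm.
Similar triangles through the lens centre give W/dₒ = w/dᵢ; with 1/f = 1/dₒ + 1/dᵢ this gives W = w·(dₒ − f)/f.
W = 12.52 mm × (58216.8 − 365) / 365 = 12.52 × 158.4981 ≈ 1984.396 mm = 198.44 cm.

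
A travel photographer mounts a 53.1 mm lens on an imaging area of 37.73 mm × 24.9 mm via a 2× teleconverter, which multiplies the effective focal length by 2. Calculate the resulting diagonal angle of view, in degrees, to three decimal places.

24.030°

Effective focal length f = 53.1 × 2 = 106.2 mm.
Sensor diagonal = √(37.73² + 24.9²) = √2043.5629 ≈ 45.2058 mm.
α = 2·arctan(45.206 / (2 × 106.2)) = 2·arctan(0.21283) ≈ 24.0303°.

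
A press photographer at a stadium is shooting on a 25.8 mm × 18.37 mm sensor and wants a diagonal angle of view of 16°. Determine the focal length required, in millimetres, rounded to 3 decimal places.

Sensor diagonal = √(25.8² + 18.37²) = √1003.0969 ≈ 31.6717 mm.
From α = 2·arctan(d/2f) we get f = d / (2·tan(α/2)).
With d = 31.6717 mm and α/2 = 8°, tan(α/2) ≈ 0.14054, so f ≈ 31.6717 / 0.28108 ≈ 112.6779 mm.

112.678 mm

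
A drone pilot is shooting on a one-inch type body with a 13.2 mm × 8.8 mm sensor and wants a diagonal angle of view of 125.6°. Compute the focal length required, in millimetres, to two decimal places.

Sensor diagonal = √(13.2² + 8.8²) = √251.6800 ≈ 15.8644 mm.
From α = 2·arctan(d/2f) we get f = d / (2·tan(α/2)).
With d = 15.8644 mm and α/2 = 62.8°, tan(α/2) ≈ 1.94579, so f ≈ 15.8644 / 3.89158 ≈ 4.0766 mm.

4.08 mm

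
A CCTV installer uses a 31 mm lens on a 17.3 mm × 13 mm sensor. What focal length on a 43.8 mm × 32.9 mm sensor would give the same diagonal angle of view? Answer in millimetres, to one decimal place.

Sensor diagonal = √(17.3² + 13²) = √468.2900 ≈ 21.6400 mm.
Sensor diagonal = √(43.8² + 32.9²) = √3000.8500 ≈ 54.7800 mm.
Equal angle of view means equal diagonal/f ratio, so f₂ = f₁ · (diagonal₂/diagonal₁) = 31 × 54.7800/21.6400.
f₂ = 31 × 2.53142 ≈ 78.474 mm.

78.5 mm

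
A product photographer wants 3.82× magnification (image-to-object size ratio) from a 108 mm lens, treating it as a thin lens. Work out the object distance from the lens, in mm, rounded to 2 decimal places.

136.27 mm

With m = dᵢ/dₒ and 1/f = 1/dₒ + 1/dᵢ, substituting dᵢ = m·dₒ gives 1/f = (1 + 1/m)/dₒ, hence dₒ = f·(1 + 1/m).
dₒ = 108 × (1 + 1/3.82) = 108 × 1.26178 ≈ 136.272 mm.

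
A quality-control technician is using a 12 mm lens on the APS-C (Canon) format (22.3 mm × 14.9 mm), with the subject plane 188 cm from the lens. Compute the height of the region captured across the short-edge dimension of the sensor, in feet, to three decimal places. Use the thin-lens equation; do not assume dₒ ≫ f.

dₒ: 188 cm = 1880 mm.
Similar triangles through the lens centre give W/dₒ = h/dᵢ; with 1/f = 1/dₒ + 1/dᵢ this gives W = h·(dₒ − f)/f.
W = 14.9 mm × (1880 − 12) / 12 = 14.9 × 155.6667 ≈ 2319.433 mm = 2319.433/304.8 ft = 7.60969 ft.

7.610 ft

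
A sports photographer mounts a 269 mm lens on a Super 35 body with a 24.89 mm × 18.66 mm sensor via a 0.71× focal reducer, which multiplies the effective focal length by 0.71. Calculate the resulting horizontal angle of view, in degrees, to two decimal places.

Effective focal length f = 269 × 0.71 = 190.99 mm.
α = 2·arctan(24.89 / (2 × 190.99)) = 2·arctan(0.06516) ≈ 7.4563°.

7.46°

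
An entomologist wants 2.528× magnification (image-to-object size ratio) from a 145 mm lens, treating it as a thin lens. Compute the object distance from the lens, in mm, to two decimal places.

202.36 mm

With m = dᵢ/dₒ and 1/f = 1/dₒ + 1/dᵢ, substituting dᵢ = m·dₒ gives 1/f = (1 + 1/m)/dₒ, hence dₒ = f·(1 + 1/m).
dₒ = 145 × (1 + 1/2.528) = 145 × 1.39557 ≈ 202.358 mm.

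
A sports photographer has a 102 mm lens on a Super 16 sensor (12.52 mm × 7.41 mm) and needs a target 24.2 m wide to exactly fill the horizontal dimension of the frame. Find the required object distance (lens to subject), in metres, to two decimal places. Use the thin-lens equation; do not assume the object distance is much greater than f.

197.26 m

W: 24.2 m = 24200 mm.
Magnification m = w/W = dᵢ/dₒ; combined with 1/f = 1/dₒ + 1/dᵢ this gives dₒ = f·(1 + W/w).
dₒ = 102 mm × (1 + 24200/12.52) = 102 × 1933.9073 ≈ 197258.550 mm = 197.259 m.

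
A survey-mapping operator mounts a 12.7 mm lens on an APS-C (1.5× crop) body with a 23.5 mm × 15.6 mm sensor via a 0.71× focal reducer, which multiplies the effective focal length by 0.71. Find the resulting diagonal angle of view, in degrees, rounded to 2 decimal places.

114.81°

Effective focal length f = 12.7 × 0.71 = 9.017 mm.
Sensor diagonal = √(23.5² + 15.6²) = √795.6100 ≈ 28.2066 mm.
α = 2·arctan(28.207 / (2 × 9.017)) = 2·arctan(1.56408) ≈ 114.8140°.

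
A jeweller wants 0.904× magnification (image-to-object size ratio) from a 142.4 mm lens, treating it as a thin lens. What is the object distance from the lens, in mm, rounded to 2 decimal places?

With m = dᵢ/dₒ and 1/f = 1/dₒ + 1/dᵢ, substituting dᵢ = m·dₒ gives 1/f = (1 + 1/m)/dₒ, hence dₒ = f·(1 + 1/m).
dₒ = 142.4 × (1 + 1/0.904) = 142.4 × 2.10619 ≈ 299.922 mm.

299.92 mm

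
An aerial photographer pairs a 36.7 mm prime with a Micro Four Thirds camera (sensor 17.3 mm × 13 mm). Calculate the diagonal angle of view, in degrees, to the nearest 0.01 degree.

32.85°

Sensor diagonal = √(17.3² + 13²) = √468.2900 ≈ 21.6400 mm.
Angle of view α = 2·arctan(d/2f) with d = 21.6400 mm and f = 36.7 mm.
d/2f = 0.29482; arctan(0.29482) ≈ 16.4267°, so α ≈ 32.8535°.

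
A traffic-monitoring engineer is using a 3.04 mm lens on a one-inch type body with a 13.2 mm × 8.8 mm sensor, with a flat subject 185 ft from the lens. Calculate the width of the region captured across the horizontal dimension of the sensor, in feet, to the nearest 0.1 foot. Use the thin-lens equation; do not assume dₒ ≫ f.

dₒ: 185 ft × 304.8 mm/ft = 56388.00 mm.
Similar triangles through the lens centre give W/dₒ = w/dᵢ; with 1/f = 1/dₒ + 1/dᵢ this gives W = w·(dₒ − f)/f.
W = 13.2 mm × (56388 − 3.04) / 3.04 = 13.2 × 18547.6836 ≈ 244829.424 mm = 244829.424/304.8 ft = 803.246 ft.

803.2 ft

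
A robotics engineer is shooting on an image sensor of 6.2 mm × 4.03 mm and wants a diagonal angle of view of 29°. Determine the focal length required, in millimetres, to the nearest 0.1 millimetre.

14.3 mm

Sensor diagonal = √(6.2² + 4.03²) = √54.6809 ≈ 7.3947 mm.
From α = 2·arctan(d/2f) we get f = d / (2·tan(α/2)).
With d = 7.3947 mm and α/2 = 14.5°, tan(α/2) ≈ 0.25862, so f ≈ 7.3947 / 0.51724 ≈ 14.2965 mm.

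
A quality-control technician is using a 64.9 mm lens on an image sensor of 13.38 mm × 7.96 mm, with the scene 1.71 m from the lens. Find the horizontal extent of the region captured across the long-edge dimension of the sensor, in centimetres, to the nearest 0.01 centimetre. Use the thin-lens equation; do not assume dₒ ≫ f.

dₒ: 1.71 m = 1710 mm.
Similar triangles through the lens centre give W/dₒ = w/dᵢ; with 1/f = 1/dₒ + 1/dᵢ this gives W = w·(dₒ − f)/f.
W = 13.38 mm × (1710 − 64.9) / 64.9 = 13.38 × 25.3482 ≈ 339.159 mm = 33.9159 cm.

33.92 cm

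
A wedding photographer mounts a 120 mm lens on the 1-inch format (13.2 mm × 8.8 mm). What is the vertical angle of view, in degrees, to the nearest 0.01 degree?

4.20°

Angle of view α = 2·arctan(h/2f) with h = 8.8 mm and f = 120 mm.
h/2f = 0.03667; arctan(0.03667) ≈ 2.0999°, so α ≈ 4.1998°.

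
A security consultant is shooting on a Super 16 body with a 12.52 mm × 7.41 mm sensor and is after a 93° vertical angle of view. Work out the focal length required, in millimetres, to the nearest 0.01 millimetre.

From α = 2·arctan(h/2f) we get f = h / (2·tan(α/2)).
With h = 7.41 mm and α/2 = 46.5°, tan(α/2) ≈ 1.05378, so f ≈ 7.41 / 2.10756 ≈ 3.5159 mm.

3.52 mm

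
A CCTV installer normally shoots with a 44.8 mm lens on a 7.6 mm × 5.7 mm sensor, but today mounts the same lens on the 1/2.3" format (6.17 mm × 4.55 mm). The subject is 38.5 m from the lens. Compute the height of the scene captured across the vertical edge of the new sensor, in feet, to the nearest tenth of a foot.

The focal length stays 44.8 mm; the relevant sensor dimension is now h = 4.55 mm. Object distance dₒ = 38.5 m = 38500 mm.
Thin-lens field height W = h·(dₒ − f)/f = 4.55 × (38500 − 44.8)/44.8 ≈ 3905.606 mm = 3905.606/304.8 ft = 12.8137 ft.

12.8 ft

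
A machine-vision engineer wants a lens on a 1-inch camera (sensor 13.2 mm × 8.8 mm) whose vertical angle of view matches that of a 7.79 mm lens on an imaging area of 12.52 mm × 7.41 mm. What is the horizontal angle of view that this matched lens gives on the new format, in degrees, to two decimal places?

71.01°

Equal vertical AOV ⇒ f₂ = f₁ · 8.8/7.41 = 7.79 × 1.18758 ≈ 9.2513 mm.
Horizontal AOV on the new format = 2·arctan(13.2 / (2 × 9.2513)) = 2·arctan(0.71341) ≈ 71.0092°.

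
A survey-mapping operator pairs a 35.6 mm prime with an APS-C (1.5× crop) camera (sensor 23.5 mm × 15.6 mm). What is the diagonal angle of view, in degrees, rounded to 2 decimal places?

43.22°

Sensor diagonal = √(23.5² + 15.6²) = √795.6100 ≈ 28.2066 mm.
Angle of view α = 2·arctan(d/2f) with d = 28.2066 mm and f = 35.6 mm.
d/2f = 0.39616; arctan(0.39616) ≈ 21.6115°, so α ≈ 43.2229°.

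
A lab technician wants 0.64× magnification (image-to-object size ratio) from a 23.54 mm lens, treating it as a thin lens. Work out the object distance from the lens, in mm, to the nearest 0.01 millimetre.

60.32 mm

With m = dᵢ/dₒ and 1/f = 1/dₒ + 1/dᵢ, substituting dᵢ = m·dₒ gives 1/f = (1 + 1/m)/dₒ, hence dₒ = f·(1 + 1/m).
dₒ = 23.54 × (1 + 1/0.64) = 23.54 × 2.56250 ≈ 60.321 mm.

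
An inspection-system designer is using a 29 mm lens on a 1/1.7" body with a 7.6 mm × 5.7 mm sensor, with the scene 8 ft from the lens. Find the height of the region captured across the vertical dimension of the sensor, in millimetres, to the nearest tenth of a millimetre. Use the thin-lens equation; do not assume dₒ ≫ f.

473.6 mm

dₒ: 8 ft × 304.8 mm/ft = 2438.40 mm.
Similar triangles through the lens centre give W/dₒ = h/dᵢ; with 1/f = 1/dₒ + 1/dᵢ this gives W = h·(dₒ − f)/f.
W = 5.7 mm × (2438.4 − 29) / 29 = 5.7 × 83.0828 ≈ 473.572 mm.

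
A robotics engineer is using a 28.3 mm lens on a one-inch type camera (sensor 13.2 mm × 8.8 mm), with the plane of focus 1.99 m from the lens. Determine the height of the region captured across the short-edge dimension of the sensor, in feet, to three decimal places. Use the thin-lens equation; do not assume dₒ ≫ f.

dₒ: 1.99 m = 1990 mm.
Similar triangles through the lens centre give W/dₒ = h/dᵢ; with 1/f = 1/dₒ + 1/dᵢ this gives W = h·(dₒ − f)/f.
W = 8.8 mm × (1990 − 28.3) / 28.3 = 8.8 × 69.3180 ≈ 609.999 mm = 609.999/304.8 ft = 2.00131 ft.

2.001 ft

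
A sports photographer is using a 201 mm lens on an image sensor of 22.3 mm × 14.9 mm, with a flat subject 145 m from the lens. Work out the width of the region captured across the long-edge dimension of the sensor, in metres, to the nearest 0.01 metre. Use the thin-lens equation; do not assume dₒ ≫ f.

16.06 m

dₒ: 145 m = 145000 mm.
Similar triangles through the lens centre give W/dₒ = w/dᵢ; with 1/f = 1/dₒ + 1/dᵢ this gives W = w·(dₒ − f)/f.
W = 22.3 mm × (145000 − 201) / 201 = 22.3 × 720.3930 ≈ 16064.765 mm = 16.0648 m.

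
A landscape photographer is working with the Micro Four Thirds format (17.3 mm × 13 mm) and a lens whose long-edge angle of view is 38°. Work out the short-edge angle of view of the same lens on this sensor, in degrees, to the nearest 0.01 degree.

29.01°

From the long-edge AOV: f = 17.3 / (2·tan(19°)) = 17.3 / 0.68866 ≈ 25.1214 mm.
Short-edge AOV = 2·arctan(13 / (2 × 25.1214)) = 2·arctan(0.25874) ≈ 29.0135°.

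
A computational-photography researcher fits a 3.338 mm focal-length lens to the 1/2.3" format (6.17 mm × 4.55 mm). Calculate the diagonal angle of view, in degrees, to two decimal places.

Sensor diagonal = √(6.17² + 4.55²) = √58.7714 ≈ 7.6663 mm.
Angle of view α = 2·arctan(d/2f) with d = 7.6663 mm and f = 3.338 mm.
d/2f = 1.14833; arctan(1.14833) ≈ 48.9497°, so α ≈ 97.8994°.

97.90°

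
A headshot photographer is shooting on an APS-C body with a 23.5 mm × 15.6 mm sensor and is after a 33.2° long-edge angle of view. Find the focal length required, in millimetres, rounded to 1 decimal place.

39.4 mm

From α = 2·arctan(w/2f) we get f = w / (2·tan(α/2)).
With w = 23.5 mm and α/2 = 16.6°, tan(α/2) ≈ 0.29811, so f ≈ 23.5 / 0.59623 ≈ 39.4146 mm.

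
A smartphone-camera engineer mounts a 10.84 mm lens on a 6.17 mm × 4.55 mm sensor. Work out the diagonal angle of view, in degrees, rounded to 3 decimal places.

38.948°

Sensor diagonal = √(6.17² + 4.55²) = √58.7714 ≈ 7.6663 mm.
Angle of view α = 2·arctan(d/2f) with d = 7.6663 mm and f = 10.84 mm.
d/2f = 0.35361; arctan(0.35361) ≈ 19.4741°, so α ≈ 38.9481°.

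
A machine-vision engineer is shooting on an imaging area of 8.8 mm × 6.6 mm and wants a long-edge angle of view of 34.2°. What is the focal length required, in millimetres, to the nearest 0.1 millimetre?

14.3 mm

From α = 2·arctan(w/2f) we get f = w / (2·tan(α/2)).
With w = 8.8 mm and α/2 = 17.1°, tan(α/2) ≈ 0.30764, so f ≈ 8.8 / 0.61528 ≈ 14.3024 mm.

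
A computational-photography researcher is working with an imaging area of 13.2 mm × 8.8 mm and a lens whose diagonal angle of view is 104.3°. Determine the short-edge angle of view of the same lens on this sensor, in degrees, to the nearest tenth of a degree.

71.0°

Sensor diagonal = √(13.2² + 8.8²) = √251.6800 ≈ 15.8644 mm.
From the diagonal AOV: f = 15.8644 / (2·tan(52.15°)) = 15.8644 / 2.57374 ≈ 6.1639 mm.
Short-edge AOV = 2·arctan(8.8 / (2 × 6.1639)) = 2·arctan(0.71383) ≈ 71.0406°.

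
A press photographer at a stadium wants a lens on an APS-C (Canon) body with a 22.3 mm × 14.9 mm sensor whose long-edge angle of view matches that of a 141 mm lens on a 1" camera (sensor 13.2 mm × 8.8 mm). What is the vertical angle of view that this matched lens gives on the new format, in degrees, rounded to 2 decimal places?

3.58°

Equal long-edge AOV ⇒ f₂ = f₁ · 22.3/13.2 = 141 × 1.68939 ≈ 238.2045 mm.
Vertical AOV on the new format = 2·arctan(14.9 / (2 × 238.2045)) = 2·arctan(0.03128) ≈ 3.5828°.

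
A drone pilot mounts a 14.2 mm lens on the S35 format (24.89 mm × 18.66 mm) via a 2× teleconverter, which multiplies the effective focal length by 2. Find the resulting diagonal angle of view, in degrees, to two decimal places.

57.42°

Effective focal length f = 14.2 × 2 = 28.4 mm.
Sensor diagonal = √(24.89² + 18.66²) = √967.7077 ≈ 31.1080 mm.
α = 2·arctan(31.108 / (2 × 28.4)) = 2·arctan(0.54768) ≈ 57.4169°.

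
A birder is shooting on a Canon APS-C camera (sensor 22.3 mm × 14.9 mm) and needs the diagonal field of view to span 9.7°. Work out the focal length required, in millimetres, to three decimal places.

Sensor diagonal = √(22.3² + 14.9²) = √719.3000 ≈ 26.8198 mm.
From α = 2·arctan(d/2f) we get f = d / (2·tan(α/2)).
With d = 26.8198 mm and α/2 = 4.85°, tan(α/2) ≈ 0.08485, so f ≈ 26.8198 / 0.16970 ≈ 158.0400 mm.

158.040 mm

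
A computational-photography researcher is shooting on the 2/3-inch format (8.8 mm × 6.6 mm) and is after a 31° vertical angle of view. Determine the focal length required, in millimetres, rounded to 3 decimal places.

From α = 2·arctan(h/2f) we get f = h / (2·tan(α/2)).
With h = 6.6 mm and α/2 = 15.5°, tan(α/2) ≈ 0.27732, so f ≈ 6.6 / 0.55465 ≈ 11.8994 mm.

11.899 mm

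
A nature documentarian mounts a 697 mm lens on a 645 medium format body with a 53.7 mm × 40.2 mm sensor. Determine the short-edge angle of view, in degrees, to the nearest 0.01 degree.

3.30°

Angle of view α = 2·arctan(h/2f) with h = 40.2 mm and f = 697 mm.
h/2f = 0.02884; arctan(0.02884) ≈ 1.6518°, so α ≈ 3.3037°.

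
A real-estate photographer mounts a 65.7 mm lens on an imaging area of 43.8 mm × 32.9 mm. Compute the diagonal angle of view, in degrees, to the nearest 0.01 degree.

Sensor diagonal = √(43.8² + 32.9²) = √3000.8500 ≈ 54.7800 mm.
Angle of view α = 2·arctan(d/2f) with d = 54.7800 mm and f = 65.7 mm.
d/2f = 0.41690; arctan(0.41690) ≈ 22.6310°, so α ≈ 45.2620°.

45.26°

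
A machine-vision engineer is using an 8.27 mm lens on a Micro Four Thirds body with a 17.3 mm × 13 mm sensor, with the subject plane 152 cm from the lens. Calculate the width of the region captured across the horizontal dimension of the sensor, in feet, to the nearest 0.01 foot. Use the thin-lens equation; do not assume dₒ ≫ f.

10.38 ft

dₒ: 152 cm = 1520 mm.
Similar triangles through the lens centre give W/dₒ = w/dᵢ; with 1/f = 1/dₒ + 1/dᵢ this gives W = w·(dₒ − f)/f.
W = 17.3 mm × (1520 − 8.27) / 8.27 = 17.3 × 182.7969 ≈ 3162.386 mm = 3162.386/304.8 ft = 10.3753 ft.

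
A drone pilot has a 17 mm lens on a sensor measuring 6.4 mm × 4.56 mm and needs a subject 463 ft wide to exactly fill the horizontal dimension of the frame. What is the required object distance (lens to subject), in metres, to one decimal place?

W: 463 ft × 304.8 mm/ft = 141122.40 mm.
Magnification m = w/W = dᵢ/dₒ; combined with 1/f = 1/dₒ + 1/dᵢ this gives dₒ = f·(1 + W/w).
dₒ = 17 mm × (1 + 141122/6.4) = 17 × 22051.3743 ≈ 374873.363 mm = 374.873 m.

374.9 m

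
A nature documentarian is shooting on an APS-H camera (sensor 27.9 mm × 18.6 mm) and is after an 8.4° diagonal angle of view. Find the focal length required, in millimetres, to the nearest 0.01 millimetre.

Sensor diagonal = √(27.9² + 18.6²) = √1124.3700 ≈ 33.5316 mm.
From α = 2·arctan(d/2f) we get f = d / (2·tan(α/2)).
With d = 33.5316 mm and α/2 = 4.2°, tan(α/2) ≈ 0.07344, so f ≈ 33.5316 / 0.14687 ≈ 228.3069 mm.

228.31 mm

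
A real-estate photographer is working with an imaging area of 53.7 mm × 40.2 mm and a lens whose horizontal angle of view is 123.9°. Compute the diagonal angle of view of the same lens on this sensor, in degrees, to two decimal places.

From the horizontal AOV: f = 53.7 / (2·tan(61.95°)) = 53.7 / 3.75355 ≈ 14.3065 mm.
Sensor diagonal = √(53.7² + 40.2²) = √4499.7300 ≈ 67.0800 mm.
Diagonal AOV = 2·arctan(67.0800 / (2 × 14.3065)) = 2·arctan(2.34440) ≈ 133.7987°.

133.80°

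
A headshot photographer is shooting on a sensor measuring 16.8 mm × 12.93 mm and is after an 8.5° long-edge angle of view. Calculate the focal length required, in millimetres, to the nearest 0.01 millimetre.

From α = 2·arctan(w/2f) we get f = w / (2·tan(α/2)).
With w = 16.8 mm and α/2 = 4.25°, tan(α/2) ≈ 0.07431, so f ≈ 16.8 / 0.14863 ≈ 113.0357 mm.

113.04 mm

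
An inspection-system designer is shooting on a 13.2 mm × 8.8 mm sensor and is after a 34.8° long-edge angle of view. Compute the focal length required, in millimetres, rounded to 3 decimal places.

From α = 2·arctan(w/2f) we get f = w / (2·tan(α/2)).
With w = 13.2 mm and α/2 = 17.4°, tan(α/2) ≈ 0.31338, so f ≈ 13.2 / 0.62676 ≈ 21.0606 mm.

21.061 mm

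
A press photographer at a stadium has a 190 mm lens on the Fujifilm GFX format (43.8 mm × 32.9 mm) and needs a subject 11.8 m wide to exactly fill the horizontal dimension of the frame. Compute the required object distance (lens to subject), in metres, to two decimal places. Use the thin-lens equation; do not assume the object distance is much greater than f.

51.38 m

W: 11.8 m = 11800 mm.
Magnification m = w/W = dᵢ/dₒ; combined with 1/f = 1/dₒ + 1/dᵢ this gives dₒ = f·(1 + W/w).
dₒ = 190 mm × (1 + 11800/43.8) = 190 × 270.4064 ≈ 51377.215 mm = 51.3772 m.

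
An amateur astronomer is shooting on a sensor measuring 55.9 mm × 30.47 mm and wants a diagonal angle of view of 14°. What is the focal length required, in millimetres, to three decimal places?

259.255 mm

Sensor diagonal = √(55.9² + 30.47²) = √4053.2309 ≈ 63.6650 mm.
From α = 2·arctan(d/2f) we get f = d / (2·tan(α/2)).
With d = 63.6650 mm and α/2 = 7°, tan(α/2) ≈ 0.12278, so f ≈ 63.6650 / 0.24557 ≈ 259.2549 mm.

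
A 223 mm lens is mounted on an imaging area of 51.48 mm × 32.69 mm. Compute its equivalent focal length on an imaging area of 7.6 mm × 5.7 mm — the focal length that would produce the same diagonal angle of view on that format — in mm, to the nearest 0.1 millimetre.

34.7 mm

Sensor diagonal = √(51.48² + 32.69²) = √3718.8265 ≈ 60.9822 mm.
Sensor diagonal = √(7.6² + 5.7²) = √90.2500 ≈ 9.5000 mm.
Equal angle of view means equal diagonal/f ratio, so f₂ = f₁ · (diagonal₂/diagonal₁) = 223 × 9.5000/60.9822.
f₂ = 223 × 0.15578 ≈ 34.740 mm.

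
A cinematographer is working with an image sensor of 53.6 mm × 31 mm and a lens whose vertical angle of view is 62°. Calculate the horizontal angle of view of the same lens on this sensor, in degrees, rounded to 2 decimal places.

From the vertical AOV: f = 31 / (2·tan(31°)) = 31 / 1.20172 ≈ 25.7963 mm.
Horizontal AOV = 2·arctan(53.6 / (2 × 25.7963)) = 2·arctan(1.03891) ≈ 92.1864°.

92.19°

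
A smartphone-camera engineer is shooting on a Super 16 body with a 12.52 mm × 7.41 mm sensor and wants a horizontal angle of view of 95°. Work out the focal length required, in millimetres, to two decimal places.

From α = 2·arctan(w/2f) we get f = w / (2·tan(α/2)).
With w = 12.52 mm and α/2 = 47.5°, tan(α/2) ≈ 1.09131, so f ≈ 12.52 / 2.18262 ≈ 5.7362 mm.

5.74 mm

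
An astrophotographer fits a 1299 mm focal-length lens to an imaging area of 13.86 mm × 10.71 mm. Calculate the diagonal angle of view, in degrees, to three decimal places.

0.773°

Sensor diagonal = √(13.86² + 10.71²) = √306.8037 ≈ 17.5158 mm.
Angle of view α = 2·arctan(d/2f) with d = 17.5158 mm and f = 1299 mm.
d/2f = 0.00674; arctan(0.00674) ≈ 0.3863°, so α ≈ 0.7726°.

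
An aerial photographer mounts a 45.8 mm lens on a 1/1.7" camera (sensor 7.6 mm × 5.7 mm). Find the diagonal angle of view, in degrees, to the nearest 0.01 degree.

Sensor diagonal = √(7.6² + 5.7²) = √90.2500 ≈ 9.5000 mm.
Angle of view α = 2·arctan(d/2f) with d = 9.5000 mm and f = 45.8 mm.
d/2f = 0.10371; arctan(0.10371) ≈ 5.9211°, so α ≈ 11.8422°.

11.84°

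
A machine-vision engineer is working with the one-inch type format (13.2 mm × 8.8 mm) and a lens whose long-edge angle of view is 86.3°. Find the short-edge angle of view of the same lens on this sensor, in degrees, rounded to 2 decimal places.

64.01°

From the long-edge AOV: f = 13.2 / (2·tan(43.15°)) = 13.2 / 1.87484 ≈ 7.0406 mm.
Short-edge AOV = 2·arctan(8.8 / (2 × 7.0406)) = 2·arctan(0.62495) ≈ 64.0065°.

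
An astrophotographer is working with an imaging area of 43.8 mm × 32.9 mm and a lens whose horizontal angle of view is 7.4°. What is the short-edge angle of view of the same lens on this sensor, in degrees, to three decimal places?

From the horizontal AOV: f = 43.8 / (2·tan(3.7°)) = 43.8 / 0.12933 ≈ 338.6575 mm.
Short-edge AOV = 2·arctan(32.9 / (2 × 338.6575)) = 2·arctan(0.04857) ≈ 5.5618°.

5.562°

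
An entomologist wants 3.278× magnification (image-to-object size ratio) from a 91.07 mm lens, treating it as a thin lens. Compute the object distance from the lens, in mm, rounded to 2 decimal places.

118.85 mm

With m = dᵢ/dₒ and 1/f = 1/dₒ + 1/dᵢ, substituting dᵢ = m·dₒ gives 1/f = (1 + 1/m)/dₒ, hence dₒ = f·(1 + 1/m).
dₒ = 91.07 × (1 + 1/3.278) = 91.07 × 1.30506 ≈ 118.852 mm.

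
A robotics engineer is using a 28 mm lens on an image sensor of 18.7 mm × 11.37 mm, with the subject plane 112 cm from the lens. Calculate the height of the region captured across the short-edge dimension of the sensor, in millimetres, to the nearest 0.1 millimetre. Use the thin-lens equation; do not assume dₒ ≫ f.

443.4 mm

dₒ: 112 cm = 1120 mm.
Similar triangles through the lens centre give W/dₒ = h/dᵢ; with 1/f = 1/dₒ + 1/dᵢ this gives W = h·(dₒ − f)/f.
W = 11.37 mm × (1120 − 28) / 28 = 11.37 × 39.0000 ≈ 443.430 mm.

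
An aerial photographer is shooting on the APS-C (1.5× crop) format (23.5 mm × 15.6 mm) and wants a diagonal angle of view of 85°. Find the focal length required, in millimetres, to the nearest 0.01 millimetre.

15.39 mm

Sensor diagonal = √(23.5² + 15.6²) = √795.6100 ≈ 28.2066 mm.
From α = 2·arctan(d/2f) we get f = d / (2·tan(α/2)).
With d = 28.2066 mm and α/2 = 42.5°, tan(α/2) ≈ 0.91633, so f ≈ 28.2066 / 1.83266 ≈ 15.3910 mm.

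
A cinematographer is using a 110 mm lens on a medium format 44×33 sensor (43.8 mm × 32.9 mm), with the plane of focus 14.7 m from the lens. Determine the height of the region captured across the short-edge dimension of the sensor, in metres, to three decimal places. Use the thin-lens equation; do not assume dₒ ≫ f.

dₒ: 14.7 m = 14700 mm.
Similar triangles through the lens centre give W/dₒ = h/dᵢ; with 1/f = 1/dₒ + 1/dᵢ this gives W = h·(dₒ − f)/f.
W = 32.9 mm × (14700 − 110) / 110 = 32.9 × 132.6364 ≈ 4363.736 mm = 4.36374 m.

4.364 m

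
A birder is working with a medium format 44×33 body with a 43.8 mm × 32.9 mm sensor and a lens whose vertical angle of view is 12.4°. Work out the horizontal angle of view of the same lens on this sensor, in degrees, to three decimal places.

From the vertical AOV: f = 32.9 / (2·tan(6.2°)) = 32.9 / 0.21727 ≈ 151.4248 mm.
Horizontal AOV = 2·arctan(43.8 / (2 × 151.4248)) = 2·arctan(0.14463) ≈ 16.4588°.

16.459°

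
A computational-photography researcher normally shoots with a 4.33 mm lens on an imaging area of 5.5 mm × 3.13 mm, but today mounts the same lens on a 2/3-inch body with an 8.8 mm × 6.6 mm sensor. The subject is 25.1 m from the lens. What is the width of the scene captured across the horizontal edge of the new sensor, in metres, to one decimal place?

51.0 m

The focal length stays 4.33 mm; the relevant sensor dimension is now w = 8.8 mm. Object distance dₒ = 25.1 m = 25100 mm.
Thin-lens field width W = w·(dₒ − f)/f = 8.8 × (25100 − 4.33)/4.33 ≈ 51002.747 mm = 51.0027 m.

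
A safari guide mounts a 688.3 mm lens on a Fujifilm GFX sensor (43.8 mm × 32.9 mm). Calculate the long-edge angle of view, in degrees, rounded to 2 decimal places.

3.64°

Angle of view α = 2·arctan(w/2f) with w = 43.8 mm and f = 688.3 mm.
w/2f = 0.03182; arctan(0.03182) ≈ 1.8224°, so α ≈ 3.6448°.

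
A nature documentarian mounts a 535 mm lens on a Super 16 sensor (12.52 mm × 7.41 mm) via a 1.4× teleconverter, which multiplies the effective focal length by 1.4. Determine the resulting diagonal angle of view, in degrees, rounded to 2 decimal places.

1.11°

Effective focal length f = 535 × 1.4 = 749 mm.
Sensor diagonal = √(12.52² + 7.41²) = √211.6585 ≈ 14.5485 mm.
α = 2·arctan(14.548 / (2 × 749)) = 2·arctan(0.00971) ≈ 1.1129°.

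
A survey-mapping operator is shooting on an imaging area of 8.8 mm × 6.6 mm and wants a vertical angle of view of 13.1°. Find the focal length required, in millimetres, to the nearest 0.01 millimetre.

From α = 2·arctan(h/2f) we get f = h / (2·tan(α/2)).
With h = 6.6 mm and α/2 = 6.55°, tan(α/2) ≈ 0.11482, so f ≈ 6.6 / 0.22964 ≈ 28.7407 mm.

28.74 mm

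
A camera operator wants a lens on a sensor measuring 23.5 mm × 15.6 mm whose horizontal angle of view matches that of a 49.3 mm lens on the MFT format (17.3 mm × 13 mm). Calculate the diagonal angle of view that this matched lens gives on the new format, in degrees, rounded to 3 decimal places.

Equal horizontal AOV ⇒ f₂ = f₁ · 23.5/17.3 = 49.3 × 1.35838 ≈ 66.9682 mm.
Sensor diagonal = √(23.5² + 15.6²) = √795.6100 ≈ 28.2066 mm.
Diagonal AOV on the new format = 2·arctan(28.2066 / (2 × 66.9682)) = 2·arctan(0.21060) ≈ 23.7850°.

23.785°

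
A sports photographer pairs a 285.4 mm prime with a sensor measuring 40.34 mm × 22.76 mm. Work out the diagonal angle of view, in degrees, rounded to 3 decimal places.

Sensor diagonal = √(40.34² + 22.76²) = √2145.3332 ≈ 46.3177 mm.
Angle of view α = 2·arctan(d/2f) with d = 46.3177 mm and f = 285.4 mm.
d/2f = 0.08115; arctan(0.08115) ≈ 4.6391°, so α ≈ 9.2782°.

9.278°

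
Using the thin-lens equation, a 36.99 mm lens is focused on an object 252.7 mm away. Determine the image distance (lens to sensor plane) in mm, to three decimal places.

1/dᵢ = 1/f − 1/dₒ = 1/36.99 − 1/252.7 = 0.0230771 mm⁻¹.
dᵢ = 1/0.0230771 ≈ 43.3331 mm.

43.333 mm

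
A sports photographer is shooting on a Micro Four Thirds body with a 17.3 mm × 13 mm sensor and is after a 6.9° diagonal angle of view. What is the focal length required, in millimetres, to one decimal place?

179.5 mm

Sensor diagonal = √(17.3² + 13²) = √468.2900 ≈ 21.6400 mm.
From α = 2·arctan(d/2f) we get f = d / (2·tan(α/2)).
With d = 21.6400 mm and α/2 = 3.45°, tan(α/2) ≈ 0.06029, so f ≈ 21.6400 / 0.12057 ≈ 179.4757 mm.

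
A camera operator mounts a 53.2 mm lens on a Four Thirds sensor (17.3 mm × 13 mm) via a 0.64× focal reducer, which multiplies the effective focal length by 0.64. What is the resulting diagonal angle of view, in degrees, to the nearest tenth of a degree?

Effective focal length f = 53.2 × 0.64 = 34.048 mm.
Sensor diagonal = √(17.3² + 13²) = √468.2900 ≈ 21.6400 mm.
α = 2·arctan(21.640 / (2 × 34.048)) = 2·arctan(0.31779) ≈ 35.2591°.

35.3°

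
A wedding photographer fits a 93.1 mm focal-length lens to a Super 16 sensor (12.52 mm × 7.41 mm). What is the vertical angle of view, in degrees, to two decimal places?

4.56°

Angle of view α = 2·arctan(h/2f) with h = 7.41 mm and f = 93.1 mm.
h/2f = 0.03980; arctan(0.03980) ≈ 2.2789°, so α ≈ 4.5579°.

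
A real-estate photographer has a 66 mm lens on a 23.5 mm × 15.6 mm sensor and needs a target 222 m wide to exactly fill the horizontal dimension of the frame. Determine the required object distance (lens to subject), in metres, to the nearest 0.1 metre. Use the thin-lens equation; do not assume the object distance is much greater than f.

623.6 m

W: 222 m = 222000 mm.
Magnification m = w/W = dᵢ/dₒ; combined with 1/f = 1/dₒ + 1/dᵢ this gives dₒ = f·(1 + W/w).
dₒ = 66 mm × (1 + 222000/23.5) = 66 × 9447.8085 ≈ 623555.362 mm = 623.555 m.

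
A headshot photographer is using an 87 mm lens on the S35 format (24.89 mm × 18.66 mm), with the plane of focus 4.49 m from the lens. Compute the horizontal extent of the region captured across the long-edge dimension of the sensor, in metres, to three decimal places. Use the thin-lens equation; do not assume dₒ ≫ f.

dₒ: 4.49 m = 4490 mm.
Similar triangles through the lens centre give W/dₒ = w/dᵢ; with 1/f = 1/dₒ + 1/dᵢ this gives W = w·(dₒ − f)/f.
W = 24.89 mm × (4490 − 87) / 87 = 24.89 × 50.6092 ≈ 1259.663 mm = 1.25966 m.

1.260 m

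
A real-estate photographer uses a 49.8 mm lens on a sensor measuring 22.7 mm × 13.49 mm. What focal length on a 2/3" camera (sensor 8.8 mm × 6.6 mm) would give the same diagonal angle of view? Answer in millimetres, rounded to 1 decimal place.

Sensor diagonal = √(22.7² + 13.49²) = √697.2701 ≈ 26.4059 mm.
Sensor diagonal = √(8.8² + 6.6²) = √121.0000 ≈ 11.0000 mm.
Equal angle of view means equal diagonal/f ratio, so f₂ = f₁ · (diagonal₂/diagonal₁) = 49.8 × 11.0000/26.4059.
f₂ = 49.8 × 0.41657 ≈ 20.745 mm.

20.7 mm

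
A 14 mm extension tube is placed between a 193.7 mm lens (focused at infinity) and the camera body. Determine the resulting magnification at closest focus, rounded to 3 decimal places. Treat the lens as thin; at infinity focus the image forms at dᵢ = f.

The tube moves the image plane from f to f + e, so dᵢ = 193.7 + 14 = 207.7 mm. Focus is achieved when 1/f = 1/dₒ + 1/dᵢ, giving dₒ = 1/(1/f − 1/(f+e)).
Magnification m = dᵢ/dₒ = (f+e)·(1/f − 1/(f+e)) = e/f = 14/193.7 ≈ 0.0723.

0.072×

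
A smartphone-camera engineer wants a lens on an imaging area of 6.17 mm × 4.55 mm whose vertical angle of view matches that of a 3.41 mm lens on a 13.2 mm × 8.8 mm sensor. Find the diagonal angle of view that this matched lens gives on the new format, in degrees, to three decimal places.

Equal vertical AOV ⇒ f₂ = f₁ · 4.55/8.8 = 3.41 × 0.51705 ≈ 1.7631 mm.
Sensor diagonal = √(6.17² + 4.55²) = √58.7714 ≈ 7.6663 mm.
Diagonal AOV on the new format = 2·arctan(7.6663 / (2 × 1.7631)) = 2·arctan(2.17405) ≈ 130.5979°.

130.598°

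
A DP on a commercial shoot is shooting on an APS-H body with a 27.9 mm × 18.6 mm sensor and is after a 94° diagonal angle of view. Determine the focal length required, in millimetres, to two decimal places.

15.63 mm

Sensor diagonal = √(27.9² + 18.6²) = √1124.3700 ≈ 33.5316 mm.
From α = 2·arctan(d/2f) we get f = d / (2·tan(α/2)).
With d = 33.5316 mm and α/2 = 47°, tan(α/2) ≈ 1.07237, so f ≈ 33.5316 / 2.14474 ≈ 15.6344 mm.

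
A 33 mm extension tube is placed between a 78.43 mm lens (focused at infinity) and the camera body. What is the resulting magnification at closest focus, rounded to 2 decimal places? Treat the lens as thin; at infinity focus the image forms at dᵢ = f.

The tube moves the image plane from f to f + e, so dᵢ = 78.43 + 33 = 111.43 mm. Focus is achieved when 1/f = 1/dₒ + 1/dᵢ, giving dₒ = 1/(1/f − 1/(f+e)).
Magnification m = dᵢ/dₒ = (f+e)·(1/f − 1/(f+e)) = e/f = 33/78.43 ≈ 0.4208.

0.42×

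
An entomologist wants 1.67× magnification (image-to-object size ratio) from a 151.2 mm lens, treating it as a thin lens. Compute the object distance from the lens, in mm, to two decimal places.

241.74 mm

With m = dᵢ/dₒ and 1/f = 1/dₒ + 1/dᵢ, substituting dᵢ = m·dₒ gives 1/f = (1 + 1/m)/dₒ, hence dₒ = f·(1 + 1/m).
dₒ = 151.2 × (1 + 1/1.67) = 151.2 × 1.59880 ≈ 241.739 mm.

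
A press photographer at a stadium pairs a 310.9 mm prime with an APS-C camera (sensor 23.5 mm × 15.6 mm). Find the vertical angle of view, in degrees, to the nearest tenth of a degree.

Angle of view α = 2·arctan(h/2f) with h = 15.6 mm and f = 310.9 mm.
h/2f = 0.02509; arctan(0.02509) ≈ 1.4372°, so α ≈ 2.8743°.

2.9°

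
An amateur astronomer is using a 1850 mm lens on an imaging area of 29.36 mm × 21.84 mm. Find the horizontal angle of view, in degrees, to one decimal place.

Angle of view α = 2·arctan(w/2f) with w = 29.36 mm and f = 1850 mm.
w/2f = 0.00794; arctan(0.00794) ≈ 0.4546°, so α ≈ 0.9093°.

0.9°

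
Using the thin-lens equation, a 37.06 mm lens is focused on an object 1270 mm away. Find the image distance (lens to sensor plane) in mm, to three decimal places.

1/dᵢ = 1/f − 1/dₒ = 1/37.06 − 1/1270 = 0.0261959 mm⁻¹.
dᵢ = 1/0.0261959 ≈ 38.1740 mm.

38.174 mm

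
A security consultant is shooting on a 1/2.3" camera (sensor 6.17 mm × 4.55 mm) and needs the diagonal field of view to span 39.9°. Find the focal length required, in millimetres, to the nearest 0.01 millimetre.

Sensor diagonal = √(6.17² + 4.55²) = √58.7714 ≈ 7.6663 mm.
From α = 2·arctan(d/2f) we get f = d / (2·tan(α/2)).
With d = 7.6663 mm and α/2 = 19.95°, tan(α/2) ≈ 0.36298, so f ≈ 7.6663 / 0.72596 ≈ 10.5601 mm.

10.56 mm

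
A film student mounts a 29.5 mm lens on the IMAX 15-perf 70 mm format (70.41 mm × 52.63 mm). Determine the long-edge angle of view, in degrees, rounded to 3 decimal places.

100.077°

Angle of view α = 2·arctan(w/2f) with w = 70.41 mm and f = 29.5 mm.
w/2f = 1.19339; arctan(1.19339) ≈ 50.0387°, so α ≈ 100.0774°.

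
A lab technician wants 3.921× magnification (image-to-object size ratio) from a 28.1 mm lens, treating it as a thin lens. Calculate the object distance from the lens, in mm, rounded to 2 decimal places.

35.27 mm

With m = dᵢ/dₒ and 1/f = 1/dₒ + 1/dᵢ, substituting dᵢ = m·dₒ gives 1/f = (1 + 1/m)/dₒ, hence dₒ = f·(1 + 1/m).
dₒ = 28.1 × (1 + 1/3.921) = 28.1 × 1.25504 ≈ 35.267 mm.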